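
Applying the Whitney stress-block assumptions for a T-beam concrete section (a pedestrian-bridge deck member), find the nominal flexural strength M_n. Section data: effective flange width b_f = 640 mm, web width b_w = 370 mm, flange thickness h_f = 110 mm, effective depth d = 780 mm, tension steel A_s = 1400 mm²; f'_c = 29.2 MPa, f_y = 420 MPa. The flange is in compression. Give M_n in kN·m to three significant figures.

M_n ≈ 448 kN·m

Tension: T = A_s f_y = 1400 × 420 = 588000 N.
Try a within the flange: a = T/(0.85 f'_c b_f) = 588000/(0.85 × 29.2 × 640) = 37.02 mm.
Since a = 37.02 ≤ h_f = 110 mm, the stress block lies entirely in the flange; analyse as a rectangular beam of width b_f.
M_n = T(d − a/2) = 588000 × (780 − 18.51) = 447.76 × 10⁶ N·mm.
M_n = 447.76 kN·m.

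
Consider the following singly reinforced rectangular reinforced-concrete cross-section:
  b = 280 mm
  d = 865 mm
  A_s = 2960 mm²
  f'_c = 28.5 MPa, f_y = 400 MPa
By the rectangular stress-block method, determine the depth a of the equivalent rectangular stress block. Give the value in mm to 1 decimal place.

T = A_s f_y = 2960 × 400 = 1184000 N = 1184 kN.
Setting C = 0.85 f'_c a b equal to T: a = 1184000/(0.85 × 28.5 × 280) = 174.6 mm.

a ≈ 174.6 mm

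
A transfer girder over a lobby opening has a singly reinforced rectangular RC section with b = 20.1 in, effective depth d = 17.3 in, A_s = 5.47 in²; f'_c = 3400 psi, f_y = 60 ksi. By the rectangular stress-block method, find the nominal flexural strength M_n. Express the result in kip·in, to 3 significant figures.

M_n ≈ 4750 kip·in

T = A_s f_y = 5.47 × 60 = 328.2 kips.
a = T/(0.85 f'_c b) = 328.2/(0.85 × 3.4 × 20.1) = 5.650 in.
M_n = T(d − a/2) = 328.2 × (17.3 − 2.825) = 4750.7 kip·in.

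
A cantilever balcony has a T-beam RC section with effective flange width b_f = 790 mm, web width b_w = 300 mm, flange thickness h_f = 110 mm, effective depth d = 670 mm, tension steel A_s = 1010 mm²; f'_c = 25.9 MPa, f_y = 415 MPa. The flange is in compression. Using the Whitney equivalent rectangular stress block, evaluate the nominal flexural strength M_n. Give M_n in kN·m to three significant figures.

Tension: T = A_s f_y = 1010 × 415 = 419150 N.
Try a within the flange: a = T/(0.85 f'_c b_f) = 419150/(0.85 × 25.9 × 790) = 24.10 mm.
Since a = 24.10 ≤ h_f = 110 mm, the stress block lies entirely in the flange; analyse as a rectangular beam of width b_f.
M_n = T(d − a/2) = 419150 × (670 − 12.05) = 275.78 × 10⁶ N·mm.
M_n = 275.78 kN·m.

M_n ≈ 276 kN·m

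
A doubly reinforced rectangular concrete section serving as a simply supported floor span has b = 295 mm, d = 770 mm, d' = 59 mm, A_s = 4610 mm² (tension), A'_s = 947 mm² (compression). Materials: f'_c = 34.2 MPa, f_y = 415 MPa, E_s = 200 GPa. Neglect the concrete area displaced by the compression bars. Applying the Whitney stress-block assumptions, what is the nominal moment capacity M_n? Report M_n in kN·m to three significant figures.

Assume both tension and compression steel yield.
Net tension couple steel: A_s − A'_s = 3663 mm².
a = (A_s − A'_s) f_y / (0.85 f'_c b) = 1520145/(0.85 × 34.2 × 295) = 177.26 mm.
c = a/β₁ = 177.26/0.806 = 219.93 mm; ε'_s = 0.003(c − d')/c = 0.0022 ≥ f_y/E_s = 0.0021, so compression steel does yield.
M_n = (A_s − A'_s) f_y (d − a/2) + A'_s f_y (d − d') = [1520145 × (770 − 88.63) + 393005 × (770 − 59)] × 10⁻⁶ = 1035.78 + 279.43 = 1315.21 kN·m.

M_n ≈ 1320 kN·m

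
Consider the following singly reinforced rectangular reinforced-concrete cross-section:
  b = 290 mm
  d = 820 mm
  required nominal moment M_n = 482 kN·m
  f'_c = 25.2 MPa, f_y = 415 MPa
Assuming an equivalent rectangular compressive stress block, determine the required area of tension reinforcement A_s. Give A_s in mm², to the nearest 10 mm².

A_s ≈ 1510 mm²

With M_n = 0.85 f'_c a b (d − a/2), solve the quadratic for a:
a = d − √(d² − 2M_n/(0.85 f'_c b)) = 820 − √(820² − 2 × 482×10⁶/(0.85 × 25.2 × 290)) = 100.83 mm.
A_s = 0.85 f'_c a b / f_y = 0.85 × 25.2 × 100.83 × 290 / 415 = 1509.2 mm².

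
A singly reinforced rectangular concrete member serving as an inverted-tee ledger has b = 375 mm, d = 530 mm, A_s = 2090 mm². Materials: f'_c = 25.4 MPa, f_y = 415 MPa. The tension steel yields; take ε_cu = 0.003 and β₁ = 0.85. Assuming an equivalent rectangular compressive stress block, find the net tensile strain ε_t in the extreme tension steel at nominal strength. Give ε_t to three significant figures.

ε_t ≈ 0.00962

a = A_s f_y/(0.85 f'_c b) = 107.13 mm.
β₁ = 0.85, so c = a/β₁ = 107.13/0.85 = 126.04 mm.
From the linear strain diagram with ε_cu = 0.003: ε_t = 0.003 (d − c)/c = 0.003 × (530 − 126.04)/126.04 = 0.00962.
Since ε_t ≥ 0.005, the section is tension-controlled.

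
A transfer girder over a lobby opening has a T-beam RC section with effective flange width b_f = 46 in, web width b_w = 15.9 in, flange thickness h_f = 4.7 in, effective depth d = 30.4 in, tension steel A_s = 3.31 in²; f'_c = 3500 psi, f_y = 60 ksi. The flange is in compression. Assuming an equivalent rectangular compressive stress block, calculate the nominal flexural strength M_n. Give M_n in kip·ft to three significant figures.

Tension: T = A_s f_y = 3.31 × 60 = 198.6 kips.
Try a within the flange: a = T/(0.85 f'_c b_f) = 198.6/(0.85 × 3.5 × 46) = 1.451 in.
Since a = 1.451 ≤ h_f = 4.7 in, the stress block lies entirely in the flange; analyse as a rectangular beam of width b_f.
M_n = T(d − a/2) = 198.6 × (30.4 − 0.7255) = 5893.4 kip·in.
M_n = 5893.4/12 = 491.12 kip·ft.

M_n ≈ 491 kip·ft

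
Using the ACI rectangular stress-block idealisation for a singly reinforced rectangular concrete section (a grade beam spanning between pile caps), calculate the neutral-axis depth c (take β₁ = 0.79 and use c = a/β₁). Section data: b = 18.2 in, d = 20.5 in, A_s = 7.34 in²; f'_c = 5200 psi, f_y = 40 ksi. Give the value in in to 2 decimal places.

c ≈ 4.62 in

T = A_s f_y = 7.34 × 40 = 293.6 kips.
a = T/(0.85 f'_c b) = 293.6/(0.85 × 5.2 × 18.2) = 3.6497 in.
With β₁ = 0.79, c = a/β₁ = 3.6497/0.79 = 4.62 in.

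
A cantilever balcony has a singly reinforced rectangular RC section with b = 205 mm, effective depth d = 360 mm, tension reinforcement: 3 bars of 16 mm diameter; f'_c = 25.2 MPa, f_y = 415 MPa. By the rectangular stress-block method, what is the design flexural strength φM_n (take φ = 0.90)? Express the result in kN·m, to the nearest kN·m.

A_s = 3 × 201 = 603 mm².
T = A_s f_y = 603 × 415 = 250245 N = 250.245 kN.
From C = T: a = T/(0.85 f'_c b) = 250245/(0.85 × 25.2 × 205) = 56.99 mm.
M_n = T(d − a/2) = 250.245 kN × (360 − 28.495) mm = 82.96 kN·m.
φM_n = 0.90 × 82.96 = 74.66 kN·m.

φM_n ≈ 75 kN·m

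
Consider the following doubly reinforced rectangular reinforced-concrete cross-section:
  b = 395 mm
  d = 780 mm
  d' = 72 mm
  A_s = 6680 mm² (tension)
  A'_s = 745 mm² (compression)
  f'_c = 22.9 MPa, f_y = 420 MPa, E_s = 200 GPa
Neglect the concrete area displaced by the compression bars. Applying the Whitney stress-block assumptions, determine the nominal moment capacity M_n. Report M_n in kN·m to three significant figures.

M_n ≈ 1760 kN·m

Assume both tension and compression steel yield.
Net tension couple steel: A_s − A'_s = 5935 mm².
a = (A_s − A'_s) f_y / (0.85 f'_c b) = 2492700/(0.85 × 22.9 × 395) = 324.20 mm.
c = a/β₁ = 324.20/0.85 = 381.41 mm; ε'_s = 0.003(c − d')/c = 0.0024 ≥ f_y/E_s = 0.0021, so compression steel does yield.
M_n = (A_s − A'_s) f_y (d − a/2) + A'_s f_y (d − d') = [2492700 × (780 − 162.1) + 312900 × (780 − 72)] × 10⁻⁶ = 1540.24 + 221.53 = 1761.77 kN·m.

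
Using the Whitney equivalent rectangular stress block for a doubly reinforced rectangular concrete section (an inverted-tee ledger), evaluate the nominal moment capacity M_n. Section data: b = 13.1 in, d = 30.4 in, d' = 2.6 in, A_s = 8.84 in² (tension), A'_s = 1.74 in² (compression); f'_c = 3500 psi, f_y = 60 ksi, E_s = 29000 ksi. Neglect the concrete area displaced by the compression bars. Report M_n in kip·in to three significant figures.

Assume both steels yield.
a = (A_s − A'_s) f_y/(0.85 f'_c b) = (8.84 − 1.74) × 60/(0.85 × 3.5 × 13.1) = 10.931 in.
c = a/β₁ = 10.931/0.85 = 12.860 in; ε'_s = 0.003(c − d')/c = 0.0024 ≥ ε_y = 0.0021, so the compression steel yields.
M_n = (A_s − A'_s) f_y (d − a/2) + A'_s f_y (d − d') = 426 × (30.4 − 5.4655) + 104.4 × (30.4 − 2.6) = 10622.1 + 2902.3 = 13524.4 kip·in.

M_n ≈ 13500 kip·in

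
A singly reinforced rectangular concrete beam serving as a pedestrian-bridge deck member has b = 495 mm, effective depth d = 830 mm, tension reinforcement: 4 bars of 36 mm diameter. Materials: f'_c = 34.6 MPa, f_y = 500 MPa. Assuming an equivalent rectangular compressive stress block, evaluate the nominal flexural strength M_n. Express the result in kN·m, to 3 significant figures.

M_n ≈ 1550 kN·m

A_s = 4 × 1018 = 4072 mm².
T = A_s f_y = 4072 × 500 = 2036000 N = 2036 kN.
From C = T: a = T/(0.85 f'_c b) = 2036000/(0.85 × 34.6 × 495) = 139.85 mm.
M_n = T(d − a/2) = 2036 kN × (830 − 69.925) mm = 1547.51 kN·m.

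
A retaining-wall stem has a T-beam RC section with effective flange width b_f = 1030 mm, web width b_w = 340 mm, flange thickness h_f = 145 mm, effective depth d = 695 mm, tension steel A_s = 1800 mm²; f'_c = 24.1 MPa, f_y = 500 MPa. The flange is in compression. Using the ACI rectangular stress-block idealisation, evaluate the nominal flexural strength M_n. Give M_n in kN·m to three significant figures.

M_n ≈ 606 kN·m

Tension: T = A_s f_y = 1800 × 500 = 900000 N.
Try a within the flange: a = T/(0.85 f'_c b_f) = 900000/(0.85 × 24.1 × 1030) = 42.65 mm.
Since a = 42.65 ≤ h_f = 145 mm, the stress block lies entirely in the flange; analyse as a rectangular beam of width b_f.
M_n = T(d − a/2) = 900000 × (695 − 21.325) = 606.31 × 10⁶ N·mm.
M_n = 606.31 kN·m.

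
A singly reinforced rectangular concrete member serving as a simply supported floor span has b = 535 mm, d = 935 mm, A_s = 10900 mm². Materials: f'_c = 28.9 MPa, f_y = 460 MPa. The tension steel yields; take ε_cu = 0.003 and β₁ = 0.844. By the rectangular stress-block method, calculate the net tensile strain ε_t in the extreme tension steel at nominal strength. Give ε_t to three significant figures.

a = A_s f_y/(0.85 f'_c b) = 381.52 mm.
β₁ = 0.844, so c = a/β₁ = 381.52/0.844 = 452.04 mm.
From the linear strain diagram with ε_cu = 0.003: ε_t = 0.003 (d − c)/c = 0.003 × (935 − 452.04)/452.04 = 0.00321.
ε_t < 0.004 — the section is over-reinforced for flexure under ACI limits.

ε_t ≈ 0.00321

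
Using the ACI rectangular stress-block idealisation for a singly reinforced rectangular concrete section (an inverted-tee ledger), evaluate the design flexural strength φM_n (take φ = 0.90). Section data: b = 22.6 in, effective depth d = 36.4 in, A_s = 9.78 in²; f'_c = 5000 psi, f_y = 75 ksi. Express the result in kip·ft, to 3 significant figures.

T = A_s f_y = 9.78 × 75 = 733.5 kips.
a = T/(0.85 f'_c b) = 733.5/(0.85 × 5 × 22.6) = 7.637 in.
M_n = T(d − a/2) = 733.5 × (36.4 − 3.8185) = 23898.5 kip·in = 23898.5/12 = 1991.54 kip·ft.
φM_n = 0.90 × 1991.54 = 1792.39 kip·ft.

φM_n ≈ 1790 kip·ft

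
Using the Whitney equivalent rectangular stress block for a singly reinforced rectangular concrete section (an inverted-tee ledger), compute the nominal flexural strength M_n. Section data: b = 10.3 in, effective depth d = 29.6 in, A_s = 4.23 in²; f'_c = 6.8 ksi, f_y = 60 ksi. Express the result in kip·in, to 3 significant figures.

T = A_s f_y = 4.23 × 60 = 253.8 kips.
a = T/(0.85 f'_c b) = 253.8/(0.85 × 6.8 × 10.3) = 4.263 in.
M_n = T(d − a/2) = 253.8 × (29.6 − 2.1315) = 6971.5 kip·in.

M_n ≈ 6970 kip·in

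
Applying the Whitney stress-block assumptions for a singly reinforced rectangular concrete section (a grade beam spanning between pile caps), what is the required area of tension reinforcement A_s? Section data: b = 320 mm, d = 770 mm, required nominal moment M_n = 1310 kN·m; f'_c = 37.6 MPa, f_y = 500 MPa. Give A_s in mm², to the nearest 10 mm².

A_s ≈ 3880 mm²

With M_n = 0.85 f'_c a b (d − a/2), solve the quadratic for a:
a = d − √(d² − 2M_n/(0.85 f'_c b)) = 770 − √(770² − 2 × 1310×10⁶/(0.85 × 37.6 × 320)) = 189.72 mm.
A_s = 0.85 f'_c a b / f_y = 0.85 × 37.6 × 189.72 × 320 / 500 = 3880.6 mm².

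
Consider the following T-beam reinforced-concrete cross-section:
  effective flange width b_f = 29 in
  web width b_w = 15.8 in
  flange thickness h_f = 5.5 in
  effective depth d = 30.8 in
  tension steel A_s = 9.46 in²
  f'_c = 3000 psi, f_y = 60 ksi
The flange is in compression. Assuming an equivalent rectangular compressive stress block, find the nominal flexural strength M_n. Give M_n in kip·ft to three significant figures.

Tension: T = A_s f_y = 9.46 × 60 = 567.6 kips.
Try a within the flange: a = T/(0.85 f'_c b_f) = 567.6/(0.85 × 3 × 29) = 7.675 in.
a = 7.675 > h_f = 5.5 in: the block extends into the web. Split into flange-overhang and web parts.
C_f = 0.85 f'_c (b_f − b_w) h_f = 0.85 × 3 × (29 − 15.8) × 5.5 = 185.1 kips.
Remaining web compression depth: a_w = (T − C_f)/(0.85 f'_c b_w) = (567.6 − 185.1)/(0.85 × 3 × 15.8) = 9.494 in.
M_n = C_f(d − h_f/2) + (T − C_f)(d − a_w/2) = 185.1 × (30.8 − 2.75) + 382.5 × (30.8 − 4.747) = 5192.1 + 9965.3 = 15157.4 kip·in.
M_n = 15157.4/12 = 1263.12 kip·ft.

M_n ≈ 1260 kip·ft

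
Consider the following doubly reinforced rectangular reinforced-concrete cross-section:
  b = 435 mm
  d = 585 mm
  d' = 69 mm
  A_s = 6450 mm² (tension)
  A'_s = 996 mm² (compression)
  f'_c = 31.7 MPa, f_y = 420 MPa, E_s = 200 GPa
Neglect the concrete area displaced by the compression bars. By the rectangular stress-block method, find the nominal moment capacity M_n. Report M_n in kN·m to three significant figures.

Assume both tension and compression steel yield.
Net tension couple steel: A_s − A'_s = 5454 mm².
a = (A_s − A'_s) f_y / (0.85 f'_c b) = 2290680/(0.85 × 31.7 × 435) = 195.43 mm.
c = a/β₁ = 195.43/0.824 = 237.17 mm; ε'_s = 0.003(c − d')/c = 0.0021 ≥ f_y/E_s = 0.0021, so compression steel does yield.
M_n = (A_s − A'_s) f_y (d − a/2) + A'_s f_y (d − d') = [2290680 × (585 − 97.715) + 418320 × (585 − 69)] × 10⁻⁶ = 1116.21 + 215.85 = 1332.06 kN·m.

M_n ≈ 1330 kN·m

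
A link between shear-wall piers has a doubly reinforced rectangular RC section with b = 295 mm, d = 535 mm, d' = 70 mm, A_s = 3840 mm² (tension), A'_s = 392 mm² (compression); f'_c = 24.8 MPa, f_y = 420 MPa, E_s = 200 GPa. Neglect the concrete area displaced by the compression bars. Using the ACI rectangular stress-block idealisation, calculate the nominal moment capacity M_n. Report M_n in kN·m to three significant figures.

M_n ≈ 683 kN·m

Assume both tension and compression steel yield.
Net tension couple steel: A_s − A'_s = 3448 mm².
a = (A_s − A'_s) f_y / (0.85 f'_c b) = 1448160/(0.85 × 24.8 × 295) = 232.88 mm.
c = a/β₁ = 232.88/0.85 = 273.98 mm; ε'_s = 0.003(c − d')/c = 0.0022 ≥ f_y/E_s = 0.0021, so compression steel does yield.
M_n = (A_s − A'_s) f_y (d − a/2) + A'_s f_y (d − d') = [1448160 × (535 − 116.44) + 164640 × (535 − 70)] × 10⁻⁶ = 606.14 + 76.56 = 682.70 kN·m.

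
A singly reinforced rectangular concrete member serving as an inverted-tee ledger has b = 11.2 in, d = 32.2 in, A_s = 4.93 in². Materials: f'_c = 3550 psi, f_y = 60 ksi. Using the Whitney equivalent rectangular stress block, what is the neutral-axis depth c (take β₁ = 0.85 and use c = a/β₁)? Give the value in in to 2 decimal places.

c ≈ 10.30 in

T = A_s f_y = 4.93 × 60 = 295.8 kips.
a = T/(0.85 f'_c b) = 295.8/(0.85 × 3.55 × 11.2) = 8.7525 in.
With β₁ = 0.85, c = a/β₁ = 8.7525/0.85 = 10.30 in.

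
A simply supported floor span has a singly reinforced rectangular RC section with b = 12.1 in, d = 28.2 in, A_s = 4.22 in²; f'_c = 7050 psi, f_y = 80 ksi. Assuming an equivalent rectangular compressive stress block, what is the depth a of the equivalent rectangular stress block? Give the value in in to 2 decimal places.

T = A_s f_y = 4.22 × 80 = 337.6 kips.
a = T/(0.85 f'_c b) = 337.6/(0.85 × 7.05 × 12.1) = 4.66 in.

a ≈ 4.66 in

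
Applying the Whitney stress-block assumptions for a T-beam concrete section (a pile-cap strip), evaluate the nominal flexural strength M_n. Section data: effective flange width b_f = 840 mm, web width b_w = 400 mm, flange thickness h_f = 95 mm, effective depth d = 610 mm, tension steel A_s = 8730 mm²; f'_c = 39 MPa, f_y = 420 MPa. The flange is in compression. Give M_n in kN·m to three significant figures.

Tension: T = A_s f_y = 8730 × 420 = 3666600 N.
Try a within the flange: a = T/(0.85 f'_c b_f) = 3666600/(0.85 × 39 × 840) = 131.67 mm.
a = 131.67 > h_f = 95 mm: the block extends into the web. Split into flange-overhang and web parts.
C_f = 0.85 f'_c (b_f − b_w) h_f = 0.85 × 39 × (840 − 400) × 95 = 1385670 N.
Remaining web compression depth: a_w = (T − C_f)/(0.85 f'_c b_w) = (3666600 − 1385670)/(0.85 × 39 × 400) = 172.02 mm.
M_n = C_f(d − h_f/2) + (T − C_f)(d − a_w/2) = 1385670 × (610 − 47.5) + 2280930 × (610 − 86.01) = 779.44 + 1195.18 = 1974.62 × 10⁶ N·mm.
M_n = 1974.62 kN·m.

M_n ≈ 1970 kN·m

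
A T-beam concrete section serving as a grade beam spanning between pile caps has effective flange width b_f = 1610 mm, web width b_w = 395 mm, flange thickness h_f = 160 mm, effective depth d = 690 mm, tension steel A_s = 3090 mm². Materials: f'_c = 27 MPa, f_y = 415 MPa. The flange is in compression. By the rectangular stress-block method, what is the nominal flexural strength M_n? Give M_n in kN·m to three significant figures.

Tension: T = A_s f_y = 3090 × 415 = 1282350 N.
Try a within the flange: a = T/(0.85 f'_c b_f) = 1282350/(0.85 × 27 × 1610) = 34.71 mm.
Since a = 34.71 ≤ h_f = 160 mm, the stress block lies entirely in the flange; analyse as a rectangular beam of width b_f.
M_n = T(d − a/2) = 1282350 × (690 − 17.355) = 862.57 × 10⁶ N·mm.
M_n = 862.57 kN·m.

M_n ≈ 863 kN·m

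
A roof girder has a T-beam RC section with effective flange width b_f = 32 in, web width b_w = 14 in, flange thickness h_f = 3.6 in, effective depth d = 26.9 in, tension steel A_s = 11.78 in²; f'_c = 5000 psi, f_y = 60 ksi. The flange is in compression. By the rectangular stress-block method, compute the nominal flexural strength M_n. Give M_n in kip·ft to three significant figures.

Tension: T = A_s f_y = 11.78 × 60 = 706.8 kips.
Try a within the flange: a = T/(0.85 f'_c b_f) = 706.8/(0.85 × 5 × 32) = 5.197 in.
a = 5.197 > h_f = 3.6 in: the block extends into the web. Split into flange-overhang and web parts.
C_f = 0.85 f'_c (b_f − b_w) h_f = 0.85 × 5 × (32 − 14) × 3.6 = 275.4 kips.
Remaining web compression depth: a_w = (T − C_f)/(0.85 f'_c b_w) = (706.8 − 275.4)/(0.85 × 5 × 14) = 7.250 in.
M_n = C_f(d − h_f/2) + (T − C_f)(d − a_w/2) = 275.4 × (26.9 − 1.8) + 431.4 × (26.9 − 3.625) = 6912.5 + 10040.8 = 16953.3 kip·in.
M_n = 16953.3/12 = 1412.78 kip·ft.

M_n ≈ 1410 kip·ft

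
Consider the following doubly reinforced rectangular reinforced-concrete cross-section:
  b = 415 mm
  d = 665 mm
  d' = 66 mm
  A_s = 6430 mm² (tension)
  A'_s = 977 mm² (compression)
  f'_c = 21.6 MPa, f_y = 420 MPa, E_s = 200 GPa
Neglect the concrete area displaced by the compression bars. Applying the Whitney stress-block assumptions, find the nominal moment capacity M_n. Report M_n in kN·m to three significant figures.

Assume both tension and compression steel yield.
Net tension couple steel: A_s − A'_s = 5453 mm².
a = (A_s − A'_s) f_y / (0.85 f'_c b) = 2290260/(0.85 × 21.6 × 415) = 300.58 mm.
c = a/β₁ = 300.58/0.85 = 353.62 mm; ε'_s = 0.003(c − d')/c = 0.0024 ≥ f_y/E_s = 0.0021, so compression steel does yield.
M_n = (A_s − A'_s) f_y (d − a/2) + A'_s f_y (d − d') = [2290260 × (665 − 150.29) + 410340 × (665 − 66)] × 10⁻⁶ = 1178.82 + 245.79 = 1424.61 kN·m.

M_n ≈ 1420 kN·m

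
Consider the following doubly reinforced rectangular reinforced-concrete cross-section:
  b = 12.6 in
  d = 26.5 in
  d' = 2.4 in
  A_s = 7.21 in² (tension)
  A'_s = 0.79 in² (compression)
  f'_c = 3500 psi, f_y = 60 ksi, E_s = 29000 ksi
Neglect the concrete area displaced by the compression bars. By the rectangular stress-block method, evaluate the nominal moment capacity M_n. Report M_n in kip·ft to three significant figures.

Assume both steels yield.
a = (A_s − A'_s) f_y/(0.85 f'_c b) = (7.21 − 0.79) × 60/(0.85 × 3.5 × 12.6) = 10.276 in.
c = a/β₁ = 10.276/0.85 = 12.089 in; ε'_s = 0.003(c − d')/c = 0.0024 ≥ ε_y = 0.0021, so the compression steel yields.
M_n = (A_s − A'_s) f_y (d − a/2) + A'_s f_y (d − d') = 385.2 × (26.5 − 5.138) + 47.4 × (26.5 − 2.4) = 8228.6 + 1142.3 = 9370.9 kip·in = 9370.9/12 = 780.91 kip·ft.

M_n ≈ 781 kip·ft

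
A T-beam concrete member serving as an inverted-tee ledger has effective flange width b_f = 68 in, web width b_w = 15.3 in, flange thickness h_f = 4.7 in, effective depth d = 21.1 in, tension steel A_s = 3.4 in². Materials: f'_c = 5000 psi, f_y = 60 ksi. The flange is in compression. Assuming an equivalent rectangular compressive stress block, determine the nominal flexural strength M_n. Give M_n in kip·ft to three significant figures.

Tension: T = A_s f_y = 3.4 × 60 = 204 kips.
Try a within the flange: a = T/(0.85 f'_c b_f) = 204/(0.85 × 5 × 68) = 0.706 in.
Since a = 0.706 ≤ h_f = 4.7 in, the stress block lies entirely in the flange; analyse as a rectangular beam of width b_f.
M_n = T(d − a/2) = 204 × (21.1 − 0.353) = 4232.4 kip·in.
M_n = 4232.4/12 = 352.70 kip·ft.

M_n ≈ 353 kip·ft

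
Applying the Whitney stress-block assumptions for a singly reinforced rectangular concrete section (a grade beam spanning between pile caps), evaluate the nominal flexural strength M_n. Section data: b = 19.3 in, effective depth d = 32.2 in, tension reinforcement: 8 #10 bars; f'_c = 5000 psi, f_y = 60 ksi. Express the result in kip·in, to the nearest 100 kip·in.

A_s = 8 × 1.27 = 10.16 in².
T = A_s f_y = 10.16 × 60 = 609.6 kips.
a = T/(0.85 f'_c b) = 609.6/(0.85 × 5 × 19.3) = 7.432 in.
M_n = T(d − a/2) = 609.6 × (32.2 − 3.716) = 17363.8 kip·in.

M_n ≈ 17400 kip·in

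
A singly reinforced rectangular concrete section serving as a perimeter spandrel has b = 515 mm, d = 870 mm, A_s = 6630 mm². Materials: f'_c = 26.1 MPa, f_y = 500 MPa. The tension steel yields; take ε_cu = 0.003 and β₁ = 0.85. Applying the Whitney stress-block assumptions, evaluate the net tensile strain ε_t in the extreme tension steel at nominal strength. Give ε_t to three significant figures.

ε_t ≈ 0.00465

a = A_s f_y/(0.85 f'_c b) = 290.15 mm.
β₁ = 0.85, so c = a/β₁ = 290.15/0.85 = 341.35 mm.
From the linear strain diagram with ε_cu = 0.003: ε_t = 0.003 (d − c)/c = 0.003 × (870 − 341.35)/341.35 = 0.00465.
ε_t is between 0.004 and 0.005 — transition zone.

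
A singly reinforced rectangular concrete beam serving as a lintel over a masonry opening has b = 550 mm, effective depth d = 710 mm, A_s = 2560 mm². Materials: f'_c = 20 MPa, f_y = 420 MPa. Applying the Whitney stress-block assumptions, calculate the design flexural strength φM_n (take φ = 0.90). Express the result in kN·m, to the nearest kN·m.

T = A_s f_y = 2560 × 420 = 1075200 N = 1075.2 kN.
From C = T: a = T/(0.85 f'_c b) = 1075200/(0.85 × 20 × 550) = 114.99 mm.
M_n = T(d − a/2) = 1075.2 kN × (710 − 57.495) mm = 701.57 kN·m.
φM_n = 0.90 × 701.57 = 631.41 kN·m.

φM_n ≈ 631 kN·m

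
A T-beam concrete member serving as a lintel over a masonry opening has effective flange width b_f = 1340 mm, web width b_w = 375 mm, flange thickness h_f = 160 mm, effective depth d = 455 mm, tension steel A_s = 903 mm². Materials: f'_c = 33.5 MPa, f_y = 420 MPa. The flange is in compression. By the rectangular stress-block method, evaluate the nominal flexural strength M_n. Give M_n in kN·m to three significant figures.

M_n ≈ 171 kN·m

Tension: T = A_s f_y = 903 × 420 = 379260 N.
Try a within the flange: a = T/(0.85 f'_c b_f) = 379260/(0.85 × 33.5 × 1340) = 9.94 mm.
Since a = 9.94 ≤ h_f = 160 mm, the stress block lies entirely in the flange; analyse as a rectangular beam of width b_f.
M_n = T(d − a/2) = 379260 × (455 − 4.97) = 170.68 × 10⁶ N·mm.
M_n = 170.68 kN·m.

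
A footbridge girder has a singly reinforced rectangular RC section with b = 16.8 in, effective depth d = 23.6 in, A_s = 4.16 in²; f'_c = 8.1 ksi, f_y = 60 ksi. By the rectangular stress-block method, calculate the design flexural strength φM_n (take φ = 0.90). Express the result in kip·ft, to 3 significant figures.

φM_n ≈ 422 kip·ft

T = A_s f_y = 4.16 × 60 = 249.6 kips.
a = T/(0.85 f'_c b) = 249.6/(0.85 × 8.1 × 16.8) = 2.158 in.
M_n = T(d − a/2) = 249.6 × (23.6 − 1.079) = 5621.2 kip·in = 5621.2/12 = 468.43 kip·ft.
φM_n = 0.90 × 468.43 = 421.59 kip·ft.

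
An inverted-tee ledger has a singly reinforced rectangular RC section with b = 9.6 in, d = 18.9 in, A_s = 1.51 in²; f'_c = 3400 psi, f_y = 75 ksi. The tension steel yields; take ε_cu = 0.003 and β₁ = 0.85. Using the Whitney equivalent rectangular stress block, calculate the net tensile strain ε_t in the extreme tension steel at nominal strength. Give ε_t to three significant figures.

ε_t ≈ 0.00881

a = A_s f_y/(0.85 f'_c b) = 4.082 in.
β₁ = 0.85, so c = a/β₁ = 4.082/0.85 = 4.802 in.
From the linear strain diagram with ε_cu = 0.003: ε_t = 0.003 (d − c)/c = 0.003 × (18.9 − 4.802)/4.802 = 0.00881.
Since ε_t ≥ 0.005, the section is tension-controlled.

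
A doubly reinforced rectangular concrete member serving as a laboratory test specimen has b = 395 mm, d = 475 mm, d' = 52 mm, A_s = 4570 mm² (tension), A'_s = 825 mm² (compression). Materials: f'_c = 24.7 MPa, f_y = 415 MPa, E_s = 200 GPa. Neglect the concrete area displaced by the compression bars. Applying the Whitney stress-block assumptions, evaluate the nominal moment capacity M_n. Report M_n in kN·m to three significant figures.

Assume both tension and compression steel yield.
Net tension couple steel: A_s − A'_s = 3745 mm².
a = (A_s − A'_s) f_y / (0.85 f'_c b) = 1554175/(0.85 × 24.7 × 395) = 187.41 mm.
c = a/β₁ = 187.41/0.85 = 220.48 mm; ε'_s = 0.003(c − d')/c = 0.0023 ≥ f_y/E_s = 0.0021, so compression steel does yield.
M_n = (A_s − A'_s) f_y (d − a/2) + A'_s f_y (d − d') = [1554175 × (475 − 93.705) + 342375 × (475 − 52)] × 10⁻⁶ = 592.60 + 144.82 = 737.42 kN·m.

M_n ≈ 737 kN·m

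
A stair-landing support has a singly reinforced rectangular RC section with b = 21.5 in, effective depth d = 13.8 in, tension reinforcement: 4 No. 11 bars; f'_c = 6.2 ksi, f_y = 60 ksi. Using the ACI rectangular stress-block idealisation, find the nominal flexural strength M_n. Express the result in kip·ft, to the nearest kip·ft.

A_s = 4 × 1.56 = 6.24 in².
T = A_s f_y = 6.24 × 60 = 374.4 kips.
a = T/(0.85 f'_c b) = 374.4/(0.85 × 6.2 × 21.5) = 3.304 in.
M_n = T(d − a/2) = 374.4 × (13.8 − 1.652) = 4548.2 kip·in = 4548.2/12 = 379.02 kip·ft.

M_n ≈ 379 kip·ft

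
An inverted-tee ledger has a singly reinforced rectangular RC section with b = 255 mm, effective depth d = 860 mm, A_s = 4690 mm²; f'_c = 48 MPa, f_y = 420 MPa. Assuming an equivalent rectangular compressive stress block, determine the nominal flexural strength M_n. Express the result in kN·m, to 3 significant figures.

T = A_s f_y = 4690 × 420 = 1969800 N = 1969.8 kN.
From C = T: a = T/(0.85 f'_c b) = 1969800/(0.85 × 48 × 255) = 189.33 mm.
M_n = T(d − a/2) = 1969.8 kN × (860 − 94.665) mm = 1507.56 kN·m.

M_n ≈ 1510 kN·m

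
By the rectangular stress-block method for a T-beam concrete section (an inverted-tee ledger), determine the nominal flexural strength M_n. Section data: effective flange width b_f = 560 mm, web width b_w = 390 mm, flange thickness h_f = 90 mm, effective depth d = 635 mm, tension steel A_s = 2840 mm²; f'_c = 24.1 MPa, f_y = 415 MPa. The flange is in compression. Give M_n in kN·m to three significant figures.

M_n ≈ 687 kN·m

Tension: T = A_s f_y = 2840 × 415 = 1178600 N.
Try a within the flange: a = T/(0.85 f'_c b_f) = 1178600/(0.85 × 24.1 × 560) = 102.74 mm.
a = 102.74 > h_f = 90 mm: the block extends into the web. Split into flange-overhang and web parts.
C_f = 0.85 f'_c (b_f − b_w) h_f = 0.85 × 24.1 × (560 − 390) × 90 = 313421 N.
Remaining web compression depth: a_w = (T − C_f)/(0.85 f'_c b_w) = (1178600 − 313421)/(0.85 × 24.1 × 390) = 108.29 mm.
M_n = C_f(d − h_f/2) + (T − C_f)(d − a_w/2) = 313421 × (635 − 45) + 865179 × (635 − 54.145) = 184.92 + 502.54 = 687.46 × 10⁶ N·mm.
M_n = 687.46 kN·m.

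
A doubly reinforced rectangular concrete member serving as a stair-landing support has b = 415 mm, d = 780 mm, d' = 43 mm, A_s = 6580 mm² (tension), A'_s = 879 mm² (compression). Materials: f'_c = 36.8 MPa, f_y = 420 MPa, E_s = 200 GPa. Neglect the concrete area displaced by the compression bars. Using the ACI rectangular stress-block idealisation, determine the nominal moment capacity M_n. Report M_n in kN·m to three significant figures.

Assume both tension and compression steel yield.
Net tension couple steel: A_s − A'_s = 5701 mm².
a = (A_s − A'_s) f_y / (0.85 f'_c b) = 2394420/(0.85 × 36.8 × 415) = 184.45 mm.
c = a/β₁ = 184.45/0.787 = 234.37 mm; ε'_s = 0.003(c − d')/c = 0.0024 ≥ f_y/E_s = 0.0021, so compression steel does yield.
M_n = (A_s − A'_s) f_y (d − a/2) + A'_s f_y (d − d') = [2394420 × (780 − 92.225) + 369180 × (780 − 43)] × 10⁻⁶ = 1646.82 + 272.09 = 1918.91 kN·m.

M_n ≈ 1920 kN·m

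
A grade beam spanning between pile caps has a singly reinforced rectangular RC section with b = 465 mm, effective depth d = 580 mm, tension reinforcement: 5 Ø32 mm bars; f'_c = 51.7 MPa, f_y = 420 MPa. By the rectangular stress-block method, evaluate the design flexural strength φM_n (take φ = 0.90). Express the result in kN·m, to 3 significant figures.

φM_n ≈ 819 kN·m

A_s = 5 × 804 = 4020 mm².
T = A_s f_y = 4020 × 420 = 1688400 N = 1688.4 kN.
From C = T: a = T/(0.85 f'_c b) = 1688400/(0.85 × 51.7 × 465) = 82.63 mm.
M_n = T(d − a/2) = 1688.4 kN × (580 − 41.315) mm = 909.52 kN·m.
φM_n = 0.90 × 909.52 = 818.57 kN·m.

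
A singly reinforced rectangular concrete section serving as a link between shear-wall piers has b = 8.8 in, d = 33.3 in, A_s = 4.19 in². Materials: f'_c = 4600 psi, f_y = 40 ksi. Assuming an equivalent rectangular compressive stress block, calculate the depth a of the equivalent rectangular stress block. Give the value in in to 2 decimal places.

T = A_s f_y = 4.19 × 40 = 167.6 kips.
a = T/(0.85 f'_c b) = 167.6/(0.85 × 4.6 × 8.8) = 4.87 in.

a ≈ 4.87 in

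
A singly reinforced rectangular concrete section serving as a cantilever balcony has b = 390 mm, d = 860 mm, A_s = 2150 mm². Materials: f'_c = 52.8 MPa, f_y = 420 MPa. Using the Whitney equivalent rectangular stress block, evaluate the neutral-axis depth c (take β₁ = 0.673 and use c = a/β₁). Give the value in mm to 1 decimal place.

T = A_s f_y = 2150 × 420 = 903000 N = 903 kN.
Setting C = 0.85 f'_c a b equal to T: a = 903000/(0.85 × 52.8 × 390) = 51.591 mm.
With β₁ = 0.673, c = a/β₁ = 51.591/0.673 = 76.7 mm.

c ≈ 76.7 mm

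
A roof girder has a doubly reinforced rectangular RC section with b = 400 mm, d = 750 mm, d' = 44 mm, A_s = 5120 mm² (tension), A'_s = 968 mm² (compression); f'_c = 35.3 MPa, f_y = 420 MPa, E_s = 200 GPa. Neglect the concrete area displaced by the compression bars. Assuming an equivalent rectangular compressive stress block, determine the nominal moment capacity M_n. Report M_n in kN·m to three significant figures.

M_n ≈ 1470 kN·m

Assume both tension and compression steel yield.
Net tension couple steel: A_s − A'_s = 4152 mm².
a = (A_s − A'_s) f_y / (0.85 f'_c b) = 1743840/(0.85 × 35.3 × 400) = 145.30 mm.
c = a/β₁ = 145.30/0.798 = 182.08 mm; ε'_s = 0.003(c − d')/c = 0.0023 ≥ f_y/E_s = 0.0021, so compression steel does yield.
M_n = (A_s − A'_s) f_y (d − a/2) + A'_s f_y (d − d') = [1743840 × (750 − 72.65) + 406560 × (750 − 44)] × 10⁻⁶ = 1181.19 + 287.03 = 1468.22 kN·m.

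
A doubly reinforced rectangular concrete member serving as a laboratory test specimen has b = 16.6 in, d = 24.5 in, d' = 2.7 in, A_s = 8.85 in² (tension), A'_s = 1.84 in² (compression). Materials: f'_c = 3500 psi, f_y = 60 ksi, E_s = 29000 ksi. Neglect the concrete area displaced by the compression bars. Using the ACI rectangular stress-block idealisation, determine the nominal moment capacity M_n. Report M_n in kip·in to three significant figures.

Assume both steels yield.
a = (A_s − A'_s) f_y/(0.85 f'_c b) = (8.85 − 1.84) × 60/(0.85 × 3.5 × 16.6) = 8.517 in.
c = a/β₁ = 8.517/0.85 = 10.020 in; ε'_s = 0.003(c − d')/c = 0.0022 ≥ ε_y = 0.0021, so the compression steel yields.
M_n = (A_s − A'_s) f_y (d − a/2) + A'_s f_y (d − d') = 420.6 × (24.5 − 4.2585) + 110.4 × (24.5 − 2.7) = 8513.6 + 2406.7 = 10920.3 kip·in.

M_n ≈ 10900 kip·in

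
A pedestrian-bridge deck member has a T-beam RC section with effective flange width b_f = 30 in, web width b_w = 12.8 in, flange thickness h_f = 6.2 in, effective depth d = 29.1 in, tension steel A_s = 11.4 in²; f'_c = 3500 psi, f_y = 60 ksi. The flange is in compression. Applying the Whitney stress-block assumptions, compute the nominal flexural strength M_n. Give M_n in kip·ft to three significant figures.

Tension: T = A_s f_y = 11.4 × 60 = 684 kips.
Try a within the flange: a = T/(0.85 f'_c b_f) = 684/(0.85 × 3.5 × 30) = 7.664 in.
a = 7.664 > h_f = 6.2 in: the block extends into the web. Split into flange-overhang and web parts.
C_f = 0.85 f'_c (b_f − b_w) h_f = 0.85 × 3.5 × (30 − 12.8) × 6.2 = 317.3 kips.
Remaining web compression depth: a_w = (T − C_f)/(0.85 f'_c b_w) = (684 − 317.3)/(0.85 × 3.5 × 12.8) = 9.630 in.
M_n = C_f(d − h_f/2) + (T − C_f)(d − a_w/2) = 317.3 × (29.1 − 3.1) + 366.7 × (29.1 − 4.815) = 8249.8 + 8905.3 = 17155.1 kip·in.
M_n = 17155.1/12 = 1429.59 kip·ft.

M_n ≈ 1430 kip·ft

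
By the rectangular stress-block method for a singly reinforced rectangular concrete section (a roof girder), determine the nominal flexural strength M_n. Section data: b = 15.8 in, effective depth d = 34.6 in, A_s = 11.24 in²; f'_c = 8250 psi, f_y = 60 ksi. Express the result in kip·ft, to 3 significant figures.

M_n ≈ 1770 kip·ft

T = A_s f_y = 11.24 × 60 = 674.4 kips.
a = T/(0.85 f'_c b) = 674.4/(0.85 × 8.25 × 15.8) = 6.087 in.
M_n = T(d − a/2) = 674.4 × (34.6 − 3.0435) = 21281.7 kip·in = 21281.7/12 = 1773.48 kip·ft.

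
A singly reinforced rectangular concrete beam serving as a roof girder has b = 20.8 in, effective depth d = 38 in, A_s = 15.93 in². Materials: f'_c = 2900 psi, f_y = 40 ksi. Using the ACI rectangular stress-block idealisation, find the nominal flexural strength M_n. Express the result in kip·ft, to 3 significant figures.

M_n ≈ 1690 kip·ft

T = A_s f_y = 15.93 × 40 = 637.2 kips.
a = T/(0.85 f'_c b) = 637.2/(0.85 × 2.9 × 20.8) = 12.428 in.
M_n = T(d − a/2) = 637.2 × (38 − 6.214) = 20254.0 kip·in = 20254.0/12 = 1687.83 kip·ft.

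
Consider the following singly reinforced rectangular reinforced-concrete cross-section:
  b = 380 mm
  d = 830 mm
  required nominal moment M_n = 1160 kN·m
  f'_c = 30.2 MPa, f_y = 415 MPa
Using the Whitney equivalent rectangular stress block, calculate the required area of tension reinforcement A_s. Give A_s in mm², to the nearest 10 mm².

A_s ≈ 3720 mm²

With M_n = 0.85 f'_c a b (d − a/2), solve the quadratic for a:
a = d − √(d² − 2M_n/(0.85 f'_c b)) = 830 − √(830² − 2 × 1160×10⁶/(0.85 × 30.2 × 380)) = 158.39 mm.
A_s = 0.85 f'_c a b / f_y = 0.85 × 30.2 × 158.39 × 380 / 415 = 3723.0 mm².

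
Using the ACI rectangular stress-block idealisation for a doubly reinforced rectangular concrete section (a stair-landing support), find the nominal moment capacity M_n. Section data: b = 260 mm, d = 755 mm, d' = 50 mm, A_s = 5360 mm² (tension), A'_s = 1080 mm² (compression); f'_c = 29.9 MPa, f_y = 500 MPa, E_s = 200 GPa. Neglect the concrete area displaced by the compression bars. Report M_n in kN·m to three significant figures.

Assume both tension and compression steel yield.
Net tension couple steel: A_s − A'_s = 4280 mm².
a = (A_s − A'_s) f_y / (0.85 f'_c b) = 2140000/(0.85 × 29.9 × 260) = 323.85 mm.
c = a/β₁ = 323.85/0.836 = 387.38 mm; ε'_s = 0.003(c − d')/c = 0.0026 ≥ f_y/E_s = 0.0025, so compression steel does yield.
M_n = (A_s − A'_s) f_y (d − a/2) + A'_s f_y (d − d') = [2140000 × (755 − 161.925) + 540000 × (755 − 50)] × 10⁻⁶ = 1269.18 + 380.70 = 1649.88 kN·m.

M_n ≈ 1650 kN·m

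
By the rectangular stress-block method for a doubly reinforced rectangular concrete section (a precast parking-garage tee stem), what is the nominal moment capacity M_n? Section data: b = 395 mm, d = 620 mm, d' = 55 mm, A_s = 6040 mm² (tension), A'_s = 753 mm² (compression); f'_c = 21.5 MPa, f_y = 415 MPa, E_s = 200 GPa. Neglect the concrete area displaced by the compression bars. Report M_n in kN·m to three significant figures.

M_n ≈ 1200 kN·m

Assume both tension and compression steel yield.
Net tension couple steel: A_s − A'_s = 5287 mm².
a = (A_s − A'_s) f_y / (0.85 f'_c b) = 2194105/(0.85 × 21.5 × 395) = 303.95 mm.
c = a/β₁ = 303.95/0.85 = 357.59 mm; ε'_s = 0.003(c − d')/c = 0.0025 ≥ f_y/E_s = 0.0021, so compression steel does yield.
M_n = (A_s − A'_s) f_y (d − a/2) + A'_s f_y (d − d') = [2194105 × (620 − 151.975) + 312495 × (620 − 55)] × 10⁻⁶ = 1026.90 + 176.56 = 1203.46 kN·m.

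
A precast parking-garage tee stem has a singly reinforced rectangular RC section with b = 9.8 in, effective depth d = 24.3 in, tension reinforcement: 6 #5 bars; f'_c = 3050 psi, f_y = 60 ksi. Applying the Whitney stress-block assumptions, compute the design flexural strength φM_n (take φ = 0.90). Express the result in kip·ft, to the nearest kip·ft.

A_s = 6 × 0.31 = 1.86 in².
T = A_s f_y = 1.86 × 60 = 111.6 kips.
a = T/(0.85 f'_c b) = 111.6/(0.85 × 3.05 × 9.8) = 4.393 in.
M_n = T(d − a/2) = 111.6 × (24.3 − 2.1965) = 2466.8 kip·in = 2466.8/12 = 205.57 kip·ft.
φM_n = 0.90 × 205.57 = 185.01 kip·ft.

φM_n ≈ 185 kip·ft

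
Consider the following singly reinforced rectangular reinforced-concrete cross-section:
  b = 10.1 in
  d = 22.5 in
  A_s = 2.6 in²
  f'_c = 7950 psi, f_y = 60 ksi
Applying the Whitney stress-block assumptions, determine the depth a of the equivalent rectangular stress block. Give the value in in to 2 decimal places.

a ≈ 2.29 in

T = A_s f_y = 2.6 × 60 = 156 kips.
a = T/(0.85 f'_c b) = 156/(0.85 × 7.95 × 10.1) = 2.29 in.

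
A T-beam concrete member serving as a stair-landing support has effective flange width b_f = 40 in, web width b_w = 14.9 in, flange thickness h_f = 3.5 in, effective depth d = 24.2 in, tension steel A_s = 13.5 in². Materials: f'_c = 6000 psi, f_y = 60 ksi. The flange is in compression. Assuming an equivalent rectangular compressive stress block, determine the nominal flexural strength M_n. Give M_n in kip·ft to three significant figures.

Tension: T = A_s f_y = 13.5 × 60 = 810 kips.
Try a within the flange: a = T/(0.85 f'_c b_f) = 810/(0.85 × 6 × 40) = 3.971 in.
a = 3.971 > h_f = 3.5 in: the block extends into the web. Split into flange-overhang and web parts.
C_f = 0.85 f'_c (b_f − b_w) h_f = 0.85 × 6 × (40 − 14.9) × 3.5 = 448.0 kips.
Remaining web compression depth: a_w = (T − C_f)/(0.85 f'_c b_w) = (810 − 448.0)/(0.85 × 6 × 14.9) = 4.764 in.
M_n = C_f(d − h_f/2) + (T − C_f)(d − a_w/2) = 448.0 × (24.2 − 1.75) + 362 × (24.2 − 2.382) = 10057.6 + 7898.1 = 17955.7 kip·in.
M_n = 17955.7/12 = 1496.31 kip·ft.

M_n ≈ 1500 kip·ft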